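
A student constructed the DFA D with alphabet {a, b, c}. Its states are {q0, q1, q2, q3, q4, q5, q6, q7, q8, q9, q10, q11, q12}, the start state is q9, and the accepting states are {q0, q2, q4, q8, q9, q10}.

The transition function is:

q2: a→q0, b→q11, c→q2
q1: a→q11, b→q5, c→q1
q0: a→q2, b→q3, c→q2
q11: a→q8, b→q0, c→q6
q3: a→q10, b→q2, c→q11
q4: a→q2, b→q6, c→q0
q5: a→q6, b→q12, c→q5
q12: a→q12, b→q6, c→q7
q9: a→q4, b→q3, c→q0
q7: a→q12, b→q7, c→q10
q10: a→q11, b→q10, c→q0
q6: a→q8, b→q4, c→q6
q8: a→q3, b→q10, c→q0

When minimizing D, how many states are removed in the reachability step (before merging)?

No path from q9 leads to q1, q5, q7, q12; the other 9 states are all reachable.

4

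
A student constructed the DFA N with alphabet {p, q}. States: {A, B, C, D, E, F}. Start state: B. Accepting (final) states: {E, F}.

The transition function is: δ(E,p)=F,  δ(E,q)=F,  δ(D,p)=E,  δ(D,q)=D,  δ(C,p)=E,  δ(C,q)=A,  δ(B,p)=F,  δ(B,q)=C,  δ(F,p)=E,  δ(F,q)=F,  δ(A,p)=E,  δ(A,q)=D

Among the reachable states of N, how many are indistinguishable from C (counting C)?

4

Initial partition by acceptance: {E,F} | {A,B,C,D}.
The partition is now stable with 2 blocks: {E,F} | {A,B,C,D}.
The equivalence class containing C is {A,B,C,D}, of size 4.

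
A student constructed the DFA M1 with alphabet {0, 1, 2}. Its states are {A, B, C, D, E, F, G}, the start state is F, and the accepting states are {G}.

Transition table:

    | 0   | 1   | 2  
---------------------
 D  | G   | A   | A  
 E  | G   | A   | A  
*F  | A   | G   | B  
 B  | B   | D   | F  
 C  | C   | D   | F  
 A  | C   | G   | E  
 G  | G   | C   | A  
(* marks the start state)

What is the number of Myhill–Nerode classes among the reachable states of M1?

5

All states are reachable from the start state.
Initial partition by acceptance: {G} | {A,B,C,D,E,F}.
On input 0, block {A,B,C,D,E,F} splits into {A,B,C,F} and {D,E}.
On input 1, block {A,B,C,F} splits into {A,F} and {B,C}.
On input 0, block {A,F} splits into {A} and {F}.
No further refinement is possible. Final partition (5 blocks): {G} | {A} | {D,E} | {B,C} | {F}.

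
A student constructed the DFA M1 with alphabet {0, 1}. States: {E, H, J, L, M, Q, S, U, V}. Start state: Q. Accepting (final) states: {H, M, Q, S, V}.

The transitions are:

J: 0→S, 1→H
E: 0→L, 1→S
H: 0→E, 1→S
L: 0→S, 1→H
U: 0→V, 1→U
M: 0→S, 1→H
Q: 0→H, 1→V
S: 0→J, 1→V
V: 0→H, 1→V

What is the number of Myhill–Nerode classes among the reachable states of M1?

5

Reachable states from the start: {E,H,J,L,Q,S,V}. Unreachable: {M,U} — drop them.
Initial partition by acceptance: {H,Q,S,V} | {E,J,L}.
On input 0, block {H,Q,S,V} splits into {Q,V} and {H,S}.
On input 0, block {E,J,L} splits into {J,L} and {E}.
Refine {H,S} on symbol 0: members go to different blocks, giving {S} and {H}.
No further refinement is possible. Final partition (5 blocks): {Q,V} | {J,L} | {S} | {E} | {H}.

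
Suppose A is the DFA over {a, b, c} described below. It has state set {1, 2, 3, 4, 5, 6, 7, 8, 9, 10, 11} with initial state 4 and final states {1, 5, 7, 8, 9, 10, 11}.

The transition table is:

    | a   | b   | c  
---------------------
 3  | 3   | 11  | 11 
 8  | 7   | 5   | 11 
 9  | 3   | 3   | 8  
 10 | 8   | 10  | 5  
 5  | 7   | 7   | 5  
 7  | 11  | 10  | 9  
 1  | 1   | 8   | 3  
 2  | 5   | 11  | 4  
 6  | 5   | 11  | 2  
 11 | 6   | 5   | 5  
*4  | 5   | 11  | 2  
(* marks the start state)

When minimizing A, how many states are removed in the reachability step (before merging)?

No path from 4 leads to 1; the other 10 states are all reachable.

1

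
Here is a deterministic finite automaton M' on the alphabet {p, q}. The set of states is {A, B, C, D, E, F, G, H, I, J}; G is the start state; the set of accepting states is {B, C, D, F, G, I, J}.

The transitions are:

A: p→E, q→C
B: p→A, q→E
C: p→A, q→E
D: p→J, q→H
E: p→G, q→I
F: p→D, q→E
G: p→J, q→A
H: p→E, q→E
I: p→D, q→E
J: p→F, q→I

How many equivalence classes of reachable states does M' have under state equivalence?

8

States {B} cannot be reached from the start state, so discard them.
Initial partition by acceptance: {C,D,F,G,I,J} | {A,E,H}.
Refine {C,D,F,G,I,J} on symbol p: members go to different blocks, giving {D,F,G,I,J} and {C}.
Split {D,F,G,I,J} by δ(·,q) → {D,F,G,I} and {J}.
Split {D,F,G,I} by δ(·,p) → {D,G} and {F,I}.
Refine {A,E,H} on symbol p: members go to different blocks, giving {A,H} and {E}.
On input q, block {A,H} splits into {A} and {H}.
Refine {D,G} on symbol q: members go to different blocks, giving {D} and {G}.
Stable partition: {D} | {A} | {C} | {J} | {F,I} | {E} | {H} | {G} — 8 equivalence classes.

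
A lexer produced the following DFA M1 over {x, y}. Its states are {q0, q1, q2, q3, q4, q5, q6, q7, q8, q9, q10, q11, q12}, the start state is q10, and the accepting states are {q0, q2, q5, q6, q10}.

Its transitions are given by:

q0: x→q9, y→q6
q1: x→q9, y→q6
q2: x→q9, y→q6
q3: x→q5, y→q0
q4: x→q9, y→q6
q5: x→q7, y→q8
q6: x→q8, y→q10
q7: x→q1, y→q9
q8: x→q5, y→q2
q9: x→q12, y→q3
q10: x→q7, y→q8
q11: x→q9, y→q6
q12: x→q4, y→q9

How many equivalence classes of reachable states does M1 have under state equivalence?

Reachable states from the start: {q0,q1,q2,q3,q4,q5,q6,q7,q8,q9,q10,q12}. Unreachable: {q11} — drop them.
P0 = {q0,q2,q5,q6,q10} | {q1,q3,q4,q7,q8,q9,q12}.
Split {q0,q2,q5,q6,q10} by δ(·,y) → {q0,q2,q6} and {q5,q10}.
Refine {q0,q2,q6} on symbol y: members go to different blocks, giving {q0,q2} and {q6}.
On input x, block {q1,q3,q4,q7,q8,q9,q12} splits into {q1,q4,q7,q9,q12} and {q3,q8}.
On input y, block {q1,q4,q7,q9,q12} splits into {q1,q4} and {q7,q12} and {q9}.
Stable partition: {q0,q2} | {q1,q4} | {q5,q10} | {q6} | {q3,q8} | {q7,q12} | {q9} — 7 equivalence classes.

7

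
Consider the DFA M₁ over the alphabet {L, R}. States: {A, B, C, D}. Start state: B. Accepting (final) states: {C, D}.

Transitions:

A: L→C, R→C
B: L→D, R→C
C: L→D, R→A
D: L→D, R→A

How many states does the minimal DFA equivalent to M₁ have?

Start with accepting vs non-accepting: {C,D} | {A,B}.
Stable partition: {C,D} | {A,B} — 2 equivalence classes.

2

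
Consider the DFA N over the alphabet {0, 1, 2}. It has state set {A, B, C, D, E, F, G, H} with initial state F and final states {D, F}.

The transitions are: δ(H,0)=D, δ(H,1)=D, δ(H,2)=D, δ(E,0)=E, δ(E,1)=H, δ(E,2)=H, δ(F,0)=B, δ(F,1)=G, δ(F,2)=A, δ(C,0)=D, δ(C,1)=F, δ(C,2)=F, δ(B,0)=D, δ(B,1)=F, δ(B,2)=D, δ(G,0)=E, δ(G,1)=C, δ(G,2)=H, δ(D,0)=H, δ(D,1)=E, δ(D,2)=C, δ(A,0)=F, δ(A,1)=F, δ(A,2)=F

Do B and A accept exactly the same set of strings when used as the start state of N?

Every state is reachable, so we keep all 8.
Initial partition by acceptance: {D,F} | {A,B,C,E,G,H}.
On input 0, block {A,B,C,E,G,H} splits into {A,B,C,H} and {E,G}.
The partition is now stable with 3 blocks: {D,F} | {A,B,C,H} | {E,G}.
B and A lie in the same block of the stable partition, so they are equivalent — no string distinguishes them.

Yes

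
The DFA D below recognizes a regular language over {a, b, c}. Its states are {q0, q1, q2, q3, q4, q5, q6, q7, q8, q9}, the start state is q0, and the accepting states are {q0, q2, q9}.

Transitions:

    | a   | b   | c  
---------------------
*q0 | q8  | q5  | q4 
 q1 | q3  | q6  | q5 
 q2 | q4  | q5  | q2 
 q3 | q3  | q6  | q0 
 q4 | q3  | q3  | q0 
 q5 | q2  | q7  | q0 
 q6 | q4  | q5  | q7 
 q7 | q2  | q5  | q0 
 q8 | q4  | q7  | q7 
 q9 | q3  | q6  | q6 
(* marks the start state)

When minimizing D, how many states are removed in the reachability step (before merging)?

No path from q0 leads to q1, q9; the other 8 states are all reachable.

2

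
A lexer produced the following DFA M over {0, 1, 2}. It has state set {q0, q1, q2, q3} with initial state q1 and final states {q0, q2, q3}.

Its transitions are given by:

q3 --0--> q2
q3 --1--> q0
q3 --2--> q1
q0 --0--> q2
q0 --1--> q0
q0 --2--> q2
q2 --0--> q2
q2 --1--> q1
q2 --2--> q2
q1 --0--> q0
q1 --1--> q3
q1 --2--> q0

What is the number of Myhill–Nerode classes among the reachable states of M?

4

Initial partition by acceptance: {q0,q2,q3} | {q1}.
Refine {q0,q2,q3} on symbol 1: members go to different blocks, giving {q0,q3} and {q2}.
On input 2, block {q0,q3} splits into {q0} and {q3}.
Stable partition: {q0} | {q1} | {q2} | {q3} — 4 equivalence classes.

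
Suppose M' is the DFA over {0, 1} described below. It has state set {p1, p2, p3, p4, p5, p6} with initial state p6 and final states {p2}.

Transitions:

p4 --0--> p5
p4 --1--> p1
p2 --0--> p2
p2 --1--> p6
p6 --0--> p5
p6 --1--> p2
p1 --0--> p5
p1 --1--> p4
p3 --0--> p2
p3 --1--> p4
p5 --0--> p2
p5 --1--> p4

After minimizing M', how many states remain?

First remove the unreachable states {p3}; 5 states remain.
P0 = {p2} | {p1,p4,p5,p6}.
On input 0, block {p1,p4,p5,p6} splits into {p1,p4,p6} and {p5}.
Refine {p1,p4,p6} on symbol 1: members go to different blocks, giving {p1,p4} and {p6}.
Stable partition: {p2} | {p1,p4} | {p5} | {p6} — 4 equivalence classes.

4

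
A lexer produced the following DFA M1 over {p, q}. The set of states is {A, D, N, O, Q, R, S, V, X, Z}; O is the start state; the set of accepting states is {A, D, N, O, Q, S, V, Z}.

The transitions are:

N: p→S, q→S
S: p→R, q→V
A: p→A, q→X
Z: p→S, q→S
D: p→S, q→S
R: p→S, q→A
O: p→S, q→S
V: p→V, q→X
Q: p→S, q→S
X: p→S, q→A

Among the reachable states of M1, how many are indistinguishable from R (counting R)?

2

States {D,N,Q,Z} cannot be reached from the start state, so discard them.
Start with accepting vs non-accepting: {A,O,S,V} | {R,X}.
Refine {A,O,S,V} on symbol p: members go to different blocks, giving {A,O,V} and {S}.
Refine {A,O,V} on symbol p: members go to different blocks, giving {A,V} and {O}.
Stable partition: {A,V} | {R,X} | {S} | {O} — 4 equivalence classes.
State R belongs to the block {R,X}, which has 2 states.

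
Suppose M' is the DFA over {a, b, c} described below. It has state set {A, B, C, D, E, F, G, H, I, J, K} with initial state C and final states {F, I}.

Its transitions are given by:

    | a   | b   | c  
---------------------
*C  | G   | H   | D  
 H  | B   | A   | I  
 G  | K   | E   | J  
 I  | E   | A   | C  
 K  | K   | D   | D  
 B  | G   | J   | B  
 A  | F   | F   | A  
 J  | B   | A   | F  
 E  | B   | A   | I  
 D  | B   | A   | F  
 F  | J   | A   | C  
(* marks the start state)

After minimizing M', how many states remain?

All states are reachable from the start state.
P0 = {F,I} | {A,B,C,D,E,G,H,J,K}.
On input a, block {A,B,C,D,E,G,H,J,K} splits into {B,C,D,E,G,H,J,K} and {A}.
On input b, block {B,C,D,E,G,H,J,K} splits into {B,C,G,K} and {D,E,H,J}.
On input c, block {B,C,G,K} splits into {C,G,K} and {B}.
No further refinement is possible. Final partition (5 blocks): {F,I} | {C,G,K} | {A} | {D,E,H,J} | {B}.

5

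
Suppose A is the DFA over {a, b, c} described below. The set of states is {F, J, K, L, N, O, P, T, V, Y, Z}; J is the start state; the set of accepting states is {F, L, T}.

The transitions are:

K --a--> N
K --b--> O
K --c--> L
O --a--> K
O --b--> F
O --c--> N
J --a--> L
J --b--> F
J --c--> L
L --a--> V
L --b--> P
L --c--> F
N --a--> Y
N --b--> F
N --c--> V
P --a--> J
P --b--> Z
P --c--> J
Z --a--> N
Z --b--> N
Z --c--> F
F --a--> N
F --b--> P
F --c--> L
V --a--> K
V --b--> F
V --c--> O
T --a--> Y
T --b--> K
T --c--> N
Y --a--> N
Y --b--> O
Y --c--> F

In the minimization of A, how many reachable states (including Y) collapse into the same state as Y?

3

First remove the unreachable states {T}; 10 states remain.
Start with accepting vs non-accepting: {F,L} | {J,K,N,O,P,V,Y,Z}.
Refine {J,K,N,O,P,V,Y,Z} on symbol a: members go to different blocks, giving {K,N,O,P,V,Y,Z} and {J}.
Refine {K,N,O,P,V,Y,Z} on symbol a: members go to different blocks, giving {K,N,O,V,Y,Z} and {P}.
Refine {K,N,O,V,Y,Z} on symbol b: members go to different blocks, giving {K,Y,Z} and {N,O,V}.
Stable partition: {F,L} | {K,Y,Z} | {J} | {P} | {N,O,V} — 5 equivalence classes.
State Y belongs to the block {K,Y,Z}, which has 3 states.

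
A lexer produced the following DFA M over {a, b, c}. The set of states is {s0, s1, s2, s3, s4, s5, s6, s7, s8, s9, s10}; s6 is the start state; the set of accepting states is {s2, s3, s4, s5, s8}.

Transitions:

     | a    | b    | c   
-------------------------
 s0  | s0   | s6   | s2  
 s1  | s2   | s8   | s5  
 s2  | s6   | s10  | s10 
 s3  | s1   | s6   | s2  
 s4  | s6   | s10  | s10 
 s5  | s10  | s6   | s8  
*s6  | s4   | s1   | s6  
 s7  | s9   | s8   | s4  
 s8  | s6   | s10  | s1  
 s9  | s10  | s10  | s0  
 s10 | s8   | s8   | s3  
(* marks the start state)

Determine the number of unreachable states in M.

3

BFS from s6 reaches {s1, s2, s3, s4, s5, s6, s8, s10}; the 3 state(s) s0, s7, s9 are never visited.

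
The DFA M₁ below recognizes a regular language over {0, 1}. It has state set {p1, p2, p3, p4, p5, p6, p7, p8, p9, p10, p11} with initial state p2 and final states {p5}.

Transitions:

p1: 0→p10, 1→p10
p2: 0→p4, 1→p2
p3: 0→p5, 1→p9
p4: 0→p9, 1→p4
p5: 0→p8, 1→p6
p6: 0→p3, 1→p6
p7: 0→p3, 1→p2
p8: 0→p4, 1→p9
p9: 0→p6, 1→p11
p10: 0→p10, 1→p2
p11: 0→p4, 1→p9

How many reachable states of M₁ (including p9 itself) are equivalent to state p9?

1

First remove the unreachable states {p1,p7,p10}; 8 states remain.
Start with accepting vs non-accepting: {p5} | {p2,p3,p4,p6,p8,p9,p11}.
Refine {p2,p3,p4,p6,p8,p9,p11} on symbol 0: members go to different blocks, giving {p2,p4,p6,p8,p9,p11} and {p3}.
On input 0, block {p2,p4,p6,p8,p9,p11} splits into {p2,p4,p8,p9,p11} and {p6}.
Refine {p2,p4,p8,p9,p11} on symbol 0: members go to different blocks, giving {p2,p4,p8,p11} and {p9}.
Refine {p2,p4,p8,p11} on symbol 0: members go to different blocks, giving {p2,p8,p11} and {p4}.
On input 1, block {p2,p8,p11} splits into {p8,p11} and {p2}.
Stable partition: {p5} | {p8,p11} | {p3} | {p6} | {p9} | {p4} | {p2} — 7 equivalence classes.
The equivalence class containing p9 is {p9}, of size 1.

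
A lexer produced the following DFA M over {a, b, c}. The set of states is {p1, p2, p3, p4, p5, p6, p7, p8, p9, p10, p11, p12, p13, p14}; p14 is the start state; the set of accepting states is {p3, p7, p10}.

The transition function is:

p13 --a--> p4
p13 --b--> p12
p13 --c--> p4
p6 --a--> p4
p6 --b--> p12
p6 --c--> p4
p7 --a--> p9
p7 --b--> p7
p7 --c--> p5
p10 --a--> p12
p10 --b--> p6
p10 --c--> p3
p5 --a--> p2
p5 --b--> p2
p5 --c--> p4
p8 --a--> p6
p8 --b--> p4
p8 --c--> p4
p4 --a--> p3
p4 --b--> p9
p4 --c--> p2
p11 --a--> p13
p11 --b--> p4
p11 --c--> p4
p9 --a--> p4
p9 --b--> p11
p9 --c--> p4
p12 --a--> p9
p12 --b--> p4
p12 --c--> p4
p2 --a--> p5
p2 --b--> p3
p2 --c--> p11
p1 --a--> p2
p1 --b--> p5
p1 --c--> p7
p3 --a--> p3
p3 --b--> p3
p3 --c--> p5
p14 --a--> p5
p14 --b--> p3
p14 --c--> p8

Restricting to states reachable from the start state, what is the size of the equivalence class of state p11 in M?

3

Reachable states from the start: {p2,p3,p4,p5,p6,p8,p9,p11,p12,p13,p14}. Unreachable: {p1,p7,p10} — drop them.
P0 = {p3} | {p2,p4,p5,p6,p8,p9,p11,p12,p13,p14}.
Refine {p2,p4,p5,p6,p8,p9,p11,p12,p13,p14} on symbol a: members go to different blocks, giving {p2,p5,p6,p8,p9,p11,p12,p13,p14} and {p4}.
Refine {p2,p5,p6,p8,p9,p11,p12,p13,p14} on symbol a: members go to different blocks, giving {p2,p5,p8,p11,p12,p14} and {p6,p9,p13}.
On input a, block {p2,p5,p8,p11,p12,p14} splits into {p2,p5,p14} and {p8,p11,p12}.
Split {p2,p5,p14} by δ(·,b) → {p2,p14} and {p5}.
The partition is now stable with 6 blocks: {p3} | {p2,p14} | {p4} | {p6,p9,p13} | {p8,p11,p12} | {p5}.
The equivalence class containing p11 is {p8,p11,p12}, of size 3.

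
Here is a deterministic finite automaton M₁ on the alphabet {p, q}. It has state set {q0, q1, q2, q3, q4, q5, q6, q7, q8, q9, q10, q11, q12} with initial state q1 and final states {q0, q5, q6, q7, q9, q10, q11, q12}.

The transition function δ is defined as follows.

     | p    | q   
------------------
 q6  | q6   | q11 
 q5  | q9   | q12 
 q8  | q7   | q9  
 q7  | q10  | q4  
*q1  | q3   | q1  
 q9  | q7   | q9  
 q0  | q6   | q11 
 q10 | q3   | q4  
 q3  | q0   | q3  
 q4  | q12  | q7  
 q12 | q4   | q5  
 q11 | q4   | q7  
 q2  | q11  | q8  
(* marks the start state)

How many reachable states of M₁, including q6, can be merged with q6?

2

Reachable states from the start: {q0,q1,q3,q4,q5,q6,q7,q9,q10,q11,q12}. Unreachable: {q2,q8} — drop them.
Initial partition by acceptance: {q0,q5,q6,q7,q9,q10,q11,q12} | {q1,q3,q4}.
Split {q0,q5,q6,q7,q9,q10,q11,q12} by δ(·,p) → {q0,q5,q6,q7,q9} and {q10,q11,q12}.
Refine {q0,q5,q6,q7,q9} on symbol p: members go to different blocks, giving {q0,q5,q6,q9} and {q7}.
Refine {q0,q5,q6,q9} on symbol p: members go to different blocks, giving {q0,q5,q6} and {q9}.
Split {q0,q5,q6} by δ(·,p) → {q0,q6} and {q5}.
On input p, block {q1,q3,q4} splits into {q1} and {q3} and {q4}.
Split {q10,q11,q12} by δ(·,p) → {q11,q12} and {q10}.
Split {q11,q12} by δ(·,q) → {q11} and {q12}.
The partition is now stable with 10 blocks: {q0,q6} | {q1} | {q11} | {q7} | {q9} | {q5} | {q3} | {q4} | {q10} | {q12}.
The equivalence class containing q6 is {q0,q6}, of size 2.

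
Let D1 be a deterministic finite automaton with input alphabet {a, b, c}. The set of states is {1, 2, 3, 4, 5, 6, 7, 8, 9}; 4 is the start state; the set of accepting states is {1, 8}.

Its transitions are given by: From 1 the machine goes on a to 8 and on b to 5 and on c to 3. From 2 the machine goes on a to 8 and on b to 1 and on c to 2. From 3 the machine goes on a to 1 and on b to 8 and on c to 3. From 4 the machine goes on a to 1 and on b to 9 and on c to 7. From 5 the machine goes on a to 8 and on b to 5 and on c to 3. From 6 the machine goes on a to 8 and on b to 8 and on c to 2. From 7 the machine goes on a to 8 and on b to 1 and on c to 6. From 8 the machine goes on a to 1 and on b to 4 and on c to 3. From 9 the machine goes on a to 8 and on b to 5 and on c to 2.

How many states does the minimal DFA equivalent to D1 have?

3

All states are reachable from the start state.
P0 = {1,8} | {2,3,4,5,6,7,9}.
Split {2,3,4,5,6,7,9} by δ(·,b) → {2,3,6,7} and {4,5,9}.
No further refinement is possible. Final partition (3 blocks): {1,8} | {2,3,6,7} | {4,5,9}.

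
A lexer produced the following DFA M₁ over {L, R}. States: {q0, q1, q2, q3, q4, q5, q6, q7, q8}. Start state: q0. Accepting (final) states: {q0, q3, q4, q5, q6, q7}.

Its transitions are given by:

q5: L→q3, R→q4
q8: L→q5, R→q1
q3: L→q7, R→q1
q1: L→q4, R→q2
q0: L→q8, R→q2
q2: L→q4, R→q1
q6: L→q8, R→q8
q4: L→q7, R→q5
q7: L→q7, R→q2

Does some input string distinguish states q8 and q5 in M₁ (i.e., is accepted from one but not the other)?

Yes

Reachable states from the start: {q0,q1,q2,q3,q4,q5,q7,q8}. Unreachable: {q6} — drop them.
Initial partition by acceptance: {q0,q3,q4,q5,q7} | {q1,q2,q8}.
On input L, block {q0,q3,q4,q5,q7} splits into {q3,q4,q5,q7} and {q0}.
Split {q3,q4,q5,q7} by δ(·,R) → {q3,q7} and {q4,q5}.
The partition is now stable with 4 blocks: {q3,q7} | {q1,q2,q8} | {q0} | {q4,q5}.
q8 and q5 end up in different blocks, so they are distinguishable. For instance, the string 'ε' is accepted from only q5.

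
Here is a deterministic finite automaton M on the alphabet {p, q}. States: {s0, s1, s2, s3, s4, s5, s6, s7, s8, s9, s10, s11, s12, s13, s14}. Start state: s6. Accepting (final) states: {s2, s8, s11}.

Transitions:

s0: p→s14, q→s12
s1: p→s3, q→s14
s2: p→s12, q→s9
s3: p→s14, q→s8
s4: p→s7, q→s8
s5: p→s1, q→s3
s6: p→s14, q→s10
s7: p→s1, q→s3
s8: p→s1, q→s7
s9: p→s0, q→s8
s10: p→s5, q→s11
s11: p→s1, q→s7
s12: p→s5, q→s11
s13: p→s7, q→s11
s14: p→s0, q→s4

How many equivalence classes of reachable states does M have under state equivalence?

Reachable states from the start: {s0,s1,s3,s4,s5,s6,s7,s8,s10,s11,s12,s14}. Unreachable: {s2,s9,s13} — drop them.
Start with accepting vs non-accepting: {s8,s11} | {s0,s1,s3,s4,s5,s6,s7,s10,s12,s14}.
On input q, block {s0,s1,s3,s4,s5,s6,s7,s10,s12,s14} splits into {s0,s1,s5,s6,s7,s14} and {s3,s4,s10,s12}.
Refine {s0,s1,s5,s6,s7,s14} on symbol p: members go to different blocks, giving {s0,s5,s6,s7,s14} and {s1}.
Split {s0,s5,s6,s7,s14} by δ(·,p) → {s0,s6,s14} and {s5,s7}.
Split {s3,s4,s10,s12} by δ(·,p) → {s4,s10,s12} and {s3}.
No further refinement is possible. Final partition (6 blocks): {s8,s11} | {s0,s6,s14} | {s4,s10,s12} | {s1} | {s5,s7} | {s3}.

6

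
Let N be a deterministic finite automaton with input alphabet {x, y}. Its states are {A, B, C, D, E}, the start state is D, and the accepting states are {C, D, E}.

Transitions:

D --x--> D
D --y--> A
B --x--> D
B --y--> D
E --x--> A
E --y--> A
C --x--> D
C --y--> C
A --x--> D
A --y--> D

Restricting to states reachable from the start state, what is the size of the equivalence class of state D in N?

1

First remove the unreachable states {B,C,E}; 2 states remain.
P0 = {D} | {A}.
The partition is now stable with 2 blocks: {D} | {A}.
State D belongs to the block {D}, which has 1 states.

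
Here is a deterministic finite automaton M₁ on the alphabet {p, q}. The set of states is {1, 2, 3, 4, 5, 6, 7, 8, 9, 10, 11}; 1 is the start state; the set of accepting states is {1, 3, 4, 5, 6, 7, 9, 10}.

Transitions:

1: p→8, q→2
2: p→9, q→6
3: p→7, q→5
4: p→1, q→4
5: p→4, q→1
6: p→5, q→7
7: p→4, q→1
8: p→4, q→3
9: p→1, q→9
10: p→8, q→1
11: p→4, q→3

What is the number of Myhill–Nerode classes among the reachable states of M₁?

5

First remove the unreachable states {10,11}; 9 states remain.
Initial partition by acceptance: {1,3,4,5,6,7,9} | {2,8}.
On input p, block {1,3,4,5,6,7,9} splits into {3,4,5,6,7,9} and {1}.
Refine {3,4,5,6,7,9} on symbol p: members go to different blocks, giving {3,5,6,7} and {4,9}.
On input p, block {3,5,6,7} splits into {3,6} and {5,7}.
Stable partition: {3,6} | {2,8} | {1} | {4,9} | {5,7} — 5 equivalence classes.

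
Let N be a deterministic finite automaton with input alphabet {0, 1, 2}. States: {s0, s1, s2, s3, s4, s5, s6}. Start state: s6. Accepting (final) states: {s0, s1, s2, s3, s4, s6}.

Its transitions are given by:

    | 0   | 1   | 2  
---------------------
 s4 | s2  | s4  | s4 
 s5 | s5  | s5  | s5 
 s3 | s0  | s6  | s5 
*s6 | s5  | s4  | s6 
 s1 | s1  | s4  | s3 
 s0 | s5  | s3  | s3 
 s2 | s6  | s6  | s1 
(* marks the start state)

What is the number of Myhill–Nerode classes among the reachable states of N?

Every state is reachable, so we keep all 7.
Start with accepting vs non-accepting: {s0,s1,s2,s3,s4,s6} | {s5}.
Split {s0,s1,s2,s3,s4,s6} by δ(·,0) → {s1,s2,s3,s4} and {s0,s6}.
On input 0, block {s1,s2,s3,s4} splits into {s1,s4} and {s2,s3}.
On input 0, block {s1,s4} splits into {s1} and {s4}.
Split {s0,s6} by δ(·,1) → {s0} and {s6}.
Refine {s2,s3} on symbol 0: members go to different blocks, giving {s2} and {s3}.
Stable partition: {s1} | {s5} | {s0} | {s2} | {s4} | {s6} | {s3} — 7 equivalence classes.

7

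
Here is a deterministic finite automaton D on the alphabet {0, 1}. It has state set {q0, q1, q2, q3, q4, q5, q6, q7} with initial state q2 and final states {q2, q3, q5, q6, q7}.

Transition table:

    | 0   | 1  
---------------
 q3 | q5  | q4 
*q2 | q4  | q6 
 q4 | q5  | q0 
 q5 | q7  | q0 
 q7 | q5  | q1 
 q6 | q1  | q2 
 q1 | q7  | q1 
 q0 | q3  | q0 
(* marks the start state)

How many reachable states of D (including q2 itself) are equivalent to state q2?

2

Start with accepting vs non-accepting: {q2,q3,q5,q6,q7} | {q0,q1,q4}.
Split {q2,q3,q5,q6,q7} by δ(·,0) → {q3,q5,q7} and {q2,q6}.
No further refinement is possible. Final partition (3 blocks): {q3,q5,q7} | {q0,q1,q4} | {q2,q6}.
The equivalence class containing q2 is {q2,q6}, of size 2.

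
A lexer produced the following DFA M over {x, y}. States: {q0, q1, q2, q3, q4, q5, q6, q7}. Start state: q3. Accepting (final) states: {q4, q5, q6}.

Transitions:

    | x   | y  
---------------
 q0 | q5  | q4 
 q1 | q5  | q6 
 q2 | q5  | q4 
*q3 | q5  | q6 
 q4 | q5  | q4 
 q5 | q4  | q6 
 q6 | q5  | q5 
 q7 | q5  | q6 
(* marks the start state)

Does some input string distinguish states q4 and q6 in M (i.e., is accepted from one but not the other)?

First remove the unreachable states {q0,q1,q2,q7}; 4 states remain.
Start with accepting vs non-accepting: {q4,q5,q6} | {q3}.
No further refinement is possible. Final partition (2 blocks): {q4,q5,q6} | {q3}.
q4 and q6 lie in the same block of the stable partition, so they are equivalent — no string distinguishes them.

No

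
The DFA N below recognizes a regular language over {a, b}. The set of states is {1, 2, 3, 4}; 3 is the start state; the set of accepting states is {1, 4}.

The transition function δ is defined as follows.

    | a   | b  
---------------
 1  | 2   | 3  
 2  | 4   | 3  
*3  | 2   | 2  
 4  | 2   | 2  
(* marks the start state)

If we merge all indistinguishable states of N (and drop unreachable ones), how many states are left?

3

States {1} cannot be reached from the start state, so discard them.
Start with accepting vs non-accepting: {4} | {2,3}.
Split {2,3} by δ(·,a) → {2} and {3}.
The partition is now stable with 3 blocks: {4} | {2} | {3}.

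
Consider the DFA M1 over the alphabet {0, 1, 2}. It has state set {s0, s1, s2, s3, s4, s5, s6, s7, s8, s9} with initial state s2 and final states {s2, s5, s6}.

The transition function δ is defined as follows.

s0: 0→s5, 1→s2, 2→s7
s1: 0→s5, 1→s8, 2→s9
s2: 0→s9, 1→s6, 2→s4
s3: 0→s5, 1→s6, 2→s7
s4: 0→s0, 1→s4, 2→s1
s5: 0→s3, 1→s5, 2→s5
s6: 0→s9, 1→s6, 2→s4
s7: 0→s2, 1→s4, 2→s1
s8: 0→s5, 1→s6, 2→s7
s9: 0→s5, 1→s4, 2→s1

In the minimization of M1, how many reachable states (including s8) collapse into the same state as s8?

Every state is reachable, so we keep all 10.
P0 = {s2,s5,s6} | {s0,s1,s3,s4,s7,s8,s9}.
Refine {s2,s5,s6} on symbol 2: members go to different blocks, giving {s2,s6} and {s5}.
On input 0, block {s0,s1,s3,s4,s7,s8,s9} splits into {s0,s1,s3,s8,s9} and {s4} and {s7}.
On input 1, block {s0,s1,s3,s8,s9} splits into {s0,s3,s8} and {s1} and {s9}.
Stable partition: {s2,s6} | {s0,s3,s8} | {s5} | {s4} | {s7} | {s1} | {s9} — 7 equivalence classes.
The equivalence class containing s8 is {s0,s3,s8}, of size 3.

3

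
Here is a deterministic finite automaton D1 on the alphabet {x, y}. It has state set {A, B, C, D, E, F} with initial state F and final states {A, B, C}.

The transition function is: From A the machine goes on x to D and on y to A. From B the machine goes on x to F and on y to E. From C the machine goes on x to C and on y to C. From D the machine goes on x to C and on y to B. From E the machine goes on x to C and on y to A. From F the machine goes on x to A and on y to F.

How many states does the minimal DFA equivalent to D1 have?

6

Initial partition by acceptance: {A,B,C} | {D,E,F}.
Refine {A,B,C} on symbol x: members go to different blocks, giving {A,B} and {C}.
Split {A,B} by δ(·,y) → {A} and {B}.
Split {D,E,F} by δ(·,x) → {D,E} and {F}.
On input y, block {D,E} splits into {D} and {E}.
No further refinement is possible. Final partition (6 blocks): {A} | {D} | {C} | {B} | {F} | {E}.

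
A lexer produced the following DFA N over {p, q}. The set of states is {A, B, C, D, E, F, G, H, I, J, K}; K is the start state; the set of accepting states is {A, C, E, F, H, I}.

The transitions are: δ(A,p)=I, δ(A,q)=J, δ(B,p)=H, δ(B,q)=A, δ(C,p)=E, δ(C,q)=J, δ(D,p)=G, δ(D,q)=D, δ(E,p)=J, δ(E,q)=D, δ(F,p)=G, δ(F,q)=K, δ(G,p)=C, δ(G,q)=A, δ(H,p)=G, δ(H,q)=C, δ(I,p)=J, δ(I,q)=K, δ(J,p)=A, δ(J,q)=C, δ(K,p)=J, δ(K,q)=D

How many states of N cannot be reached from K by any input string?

3

BFS from K reaches {A, C, D, E, G, I, J, K}; the 3 state(s) B, F, H are never visited.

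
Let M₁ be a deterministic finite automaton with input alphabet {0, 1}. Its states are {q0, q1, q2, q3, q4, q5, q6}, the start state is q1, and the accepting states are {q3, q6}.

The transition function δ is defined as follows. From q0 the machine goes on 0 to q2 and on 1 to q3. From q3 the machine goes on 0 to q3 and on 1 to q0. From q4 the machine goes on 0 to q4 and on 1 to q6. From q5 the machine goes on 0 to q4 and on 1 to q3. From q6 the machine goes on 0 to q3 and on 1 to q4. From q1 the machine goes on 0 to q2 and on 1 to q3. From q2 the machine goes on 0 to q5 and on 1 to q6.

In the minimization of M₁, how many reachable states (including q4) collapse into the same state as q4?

All states are reachable from the start state.
Start with accepting vs non-accepting: {q3,q6} | {q0,q1,q2,q4,q5}.
Stable partition: {q3,q6} | {q0,q1,q2,q4,q5} — 2 equivalence classes.
The equivalence class containing q4 is {q0,q1,q2,q4,q5}, of size 5.

5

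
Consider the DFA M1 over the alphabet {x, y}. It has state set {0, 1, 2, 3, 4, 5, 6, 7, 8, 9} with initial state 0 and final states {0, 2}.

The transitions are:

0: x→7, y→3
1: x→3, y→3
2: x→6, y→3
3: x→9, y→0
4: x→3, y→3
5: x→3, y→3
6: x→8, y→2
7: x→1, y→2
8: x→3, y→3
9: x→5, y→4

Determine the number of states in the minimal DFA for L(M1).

Start with accepting vs non-accepting: {0,2} | {1,3,4,5,6,7,8,9}.
Split {1,3,4,5,6,7,8,9} by δ(·,y) → {1,4,5,8,9} and {3,6,7}.
Split {1,4,5,8,9} by δ(·,x) → {1,4,5,8} and {9}.
On input x, block {3,6,7} splits into {6,7} and {3}.
No further refinement is possible. Final partition (5 blocks): {0,2} | {1,4,5,8} | {6,7} | {9} | {3}.

5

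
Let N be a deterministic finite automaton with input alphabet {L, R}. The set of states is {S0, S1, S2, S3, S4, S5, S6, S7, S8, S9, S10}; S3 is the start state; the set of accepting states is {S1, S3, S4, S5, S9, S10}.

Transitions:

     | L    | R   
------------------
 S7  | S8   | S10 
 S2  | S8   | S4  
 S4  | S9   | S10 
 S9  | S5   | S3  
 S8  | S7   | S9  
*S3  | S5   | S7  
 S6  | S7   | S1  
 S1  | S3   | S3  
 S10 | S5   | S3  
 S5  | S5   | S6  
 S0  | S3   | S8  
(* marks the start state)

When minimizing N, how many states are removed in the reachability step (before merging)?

3

BFS from S3 reaches {S1, S3, S5, S6, S7, S8, S9, S10}; the 3 state(s) S0, S2, S4 are never visited.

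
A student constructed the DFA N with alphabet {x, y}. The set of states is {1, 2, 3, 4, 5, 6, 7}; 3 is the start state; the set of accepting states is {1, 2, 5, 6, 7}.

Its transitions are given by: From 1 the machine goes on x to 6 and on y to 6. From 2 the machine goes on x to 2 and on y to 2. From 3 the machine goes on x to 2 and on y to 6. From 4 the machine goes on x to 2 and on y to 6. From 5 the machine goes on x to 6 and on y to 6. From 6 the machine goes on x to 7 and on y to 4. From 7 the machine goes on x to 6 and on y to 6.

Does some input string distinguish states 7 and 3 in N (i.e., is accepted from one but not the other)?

Reachable states from the start: {2,3,4,6,7}. Unreachable: {1,5} — drop them.
Start with accepting vs non-accepting: {2,6,7} | {3,4}.
On input y, block {2,6,7} splits into {2,7} and {6}.
On input x, block {2,7} splits into {2} and {7}.
The partition is now stable with 4 blocks: {2} | {3,4} | {6} | {7}.
7 and 3 end up in different blocks, so they are distinguishable. For instance, the string 'ε' is accepted from only 7.

Yes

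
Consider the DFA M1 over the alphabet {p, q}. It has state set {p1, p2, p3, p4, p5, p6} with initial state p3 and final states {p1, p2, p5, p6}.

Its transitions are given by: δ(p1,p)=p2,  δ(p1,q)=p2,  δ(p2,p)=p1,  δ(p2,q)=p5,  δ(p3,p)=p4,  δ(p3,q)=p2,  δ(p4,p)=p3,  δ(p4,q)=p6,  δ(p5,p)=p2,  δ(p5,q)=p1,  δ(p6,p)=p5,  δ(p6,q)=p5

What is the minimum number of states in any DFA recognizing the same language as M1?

Initial partition by acceptance: {p1,p2,p5,p6} | {p3,p4}.
Stable partition: {p1,p2,p5,p6} | {p3,p4} — 2 equivalence classes.

2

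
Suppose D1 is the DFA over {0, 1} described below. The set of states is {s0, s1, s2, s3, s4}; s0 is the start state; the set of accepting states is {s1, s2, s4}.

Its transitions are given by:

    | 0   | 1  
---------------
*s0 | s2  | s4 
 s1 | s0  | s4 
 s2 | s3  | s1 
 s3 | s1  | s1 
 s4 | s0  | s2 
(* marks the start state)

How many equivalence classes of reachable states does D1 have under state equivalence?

2

All states are reachable from the start state.
Initial partition by acceptance: {s1,s2,s4} | {s0,s3}.
No further refinement is possible. Final partition (2 blocks): {s1,s2,s4} | {s0,s3}.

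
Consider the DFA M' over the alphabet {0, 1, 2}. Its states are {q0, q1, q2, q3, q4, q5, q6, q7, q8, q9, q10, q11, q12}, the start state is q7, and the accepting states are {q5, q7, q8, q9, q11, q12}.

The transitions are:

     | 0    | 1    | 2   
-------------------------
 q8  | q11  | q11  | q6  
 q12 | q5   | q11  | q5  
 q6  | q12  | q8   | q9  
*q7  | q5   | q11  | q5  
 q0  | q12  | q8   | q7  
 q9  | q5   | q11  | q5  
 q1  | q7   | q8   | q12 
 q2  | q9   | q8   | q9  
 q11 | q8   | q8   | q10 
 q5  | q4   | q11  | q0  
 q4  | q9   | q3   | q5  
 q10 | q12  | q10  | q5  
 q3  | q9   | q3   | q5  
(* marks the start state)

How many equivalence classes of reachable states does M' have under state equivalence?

6

States {q1,q2} cannot be reached from the start state, so discard them.
P0 = {q5,q7,q8,q9,q11,q12} | {q0,q3,q4,q6,q10}.
On input 0, block {q5,q7,q8,q9,q11,q12} splits into {q7,q8,q9,q11,q12} and {q5}.
Refine {q7,q8,q9,q11,q12} on symbol 0: members go to different blocks, giving {q7,q9,q12} and {q8,q11}.
Refine {q0,q3,q4,q6,q10} on symbol 1: members go to different blocks, giving {q3,q4,q10} and {q0,q6}.
Split {q8,q11} by δ(·,2) → {q8} and {q11}.
The partition is now stable with 6 blocks: {q7,q9,q12} | {q3,q4,q10} | {q5} | {q8} | {q0,q6} | {q11}.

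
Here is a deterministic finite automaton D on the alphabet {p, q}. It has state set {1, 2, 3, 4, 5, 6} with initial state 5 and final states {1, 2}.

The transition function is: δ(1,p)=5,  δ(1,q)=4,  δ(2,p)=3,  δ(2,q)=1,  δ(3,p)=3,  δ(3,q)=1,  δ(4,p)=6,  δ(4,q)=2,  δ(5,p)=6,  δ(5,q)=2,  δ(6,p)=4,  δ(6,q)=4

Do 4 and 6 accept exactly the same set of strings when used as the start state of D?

Initial partition by acceptance: {1,2} | {3,4,5,6}.
Split {1,2} by δ(·,q) → {1} and {2}.
Split {3,4,5,6} by δ(·,q) → {4,5} and {3} and {6}.
Stable partition: {1} | {4,5} | {2} | {3} | {6} — 5 equivalence classes.
4 and 6 end up in different blocks, so they are distinguishable. For instance, the string 'q' is accepted from only 4.

No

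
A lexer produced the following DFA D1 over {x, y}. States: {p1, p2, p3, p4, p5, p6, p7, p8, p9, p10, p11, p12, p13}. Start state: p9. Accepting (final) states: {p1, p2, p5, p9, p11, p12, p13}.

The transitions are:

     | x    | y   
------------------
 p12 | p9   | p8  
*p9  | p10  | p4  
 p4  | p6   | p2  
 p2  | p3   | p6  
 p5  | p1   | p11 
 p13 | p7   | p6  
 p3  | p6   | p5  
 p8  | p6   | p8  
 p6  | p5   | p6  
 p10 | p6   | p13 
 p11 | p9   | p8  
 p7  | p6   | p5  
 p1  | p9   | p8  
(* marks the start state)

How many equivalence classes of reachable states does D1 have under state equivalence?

8

Reachable states from the start: {p1,p2,p3,p4,p5,p6,p7,p8,p9,p10,p11,p13}. Unreachable: {p12} — drop them.
Initial partition by acceptance: {p1,p2,p5,p9,p11,p13} | {p3,p4,p6,p7,p8,p10}.
Split {p1,p2,p5,p9,p11,p13} by δ(·,x) → {p1,p5,p11} and {p2,p9,p13}.
Split {p1,p5,p11} by δ(·,x) → {p1,p11} and {p5}.
On input x, block {p3,p4,p6,p7,p8,p10} splits into {p3,p4,p7,p8,p10} and {p6}.
Refine {p3,p4,p7,p8,p10} on symbol y: members go to different blocks, giving {p3,p7} and {p4,p10} and {p8}.
Split {p2,p9,p13} by δ(·,x) → {p2,p13} and {p9}.
No further refinement is possible. Final partition (8 blocks): {p1,p11} | {p3,p7} | {p2,p13} | {p5} | {p6} | {p4,p10} | {p8} | {p9}.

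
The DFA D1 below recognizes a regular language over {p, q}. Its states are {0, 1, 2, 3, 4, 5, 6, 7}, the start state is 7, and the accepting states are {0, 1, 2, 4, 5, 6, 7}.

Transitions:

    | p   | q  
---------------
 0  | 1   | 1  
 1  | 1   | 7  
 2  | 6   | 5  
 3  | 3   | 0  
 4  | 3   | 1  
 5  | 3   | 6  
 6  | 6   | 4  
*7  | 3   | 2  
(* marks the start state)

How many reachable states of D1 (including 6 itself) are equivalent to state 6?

3

Initial partition by acceptance: {0,1,2,4,5,6,7} | {3}.
Refine {0,1,2,4,5,6,7} on symbol p: members go to different blocks, giving {0,1,2,6} and {4,5,7}.
On input q, block {0,1,2,6} splits into {1,2,6} and {0}.
No further refinement is possible. Final partition (4 blocks): {1,2,6} | {3} | {4,5,7} | {0}.
The equivalence class containing 6 is {1,2,6}, of size 3.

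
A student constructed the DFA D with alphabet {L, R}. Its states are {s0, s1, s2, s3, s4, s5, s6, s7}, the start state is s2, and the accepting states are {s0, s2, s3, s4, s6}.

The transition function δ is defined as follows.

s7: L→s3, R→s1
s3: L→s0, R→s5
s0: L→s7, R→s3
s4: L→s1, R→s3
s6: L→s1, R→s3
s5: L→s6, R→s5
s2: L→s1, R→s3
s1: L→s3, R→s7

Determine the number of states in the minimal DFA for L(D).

States {s4} cannot be reached from the start state, so discard them.
Start with accepting vs non-accepting: {s0,s2,s3,s6} | {s1,s5,s7}.
Split {s0,s2,s3,s6} by δ(·,L) → {s0,s2,s6} and {s3}.
On input L, block {s1,s5,s7} splits into {s1,s7} and {s5}.
No further refinement is possible. Final partition (4 blocks): {s0,s2,s6} | {s1,s7} | {s3} | {s5}.

4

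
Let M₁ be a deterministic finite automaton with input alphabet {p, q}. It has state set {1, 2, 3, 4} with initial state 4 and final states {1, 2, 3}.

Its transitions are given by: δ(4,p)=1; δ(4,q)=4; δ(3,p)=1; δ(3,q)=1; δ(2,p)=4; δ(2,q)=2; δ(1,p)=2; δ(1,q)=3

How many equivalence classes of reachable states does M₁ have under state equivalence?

P0 = {1,2,3} | {4}.
Refine {1,2,3} on symbol p: members go to different blocks, giving {1,3} and {2}.
Split {1,3} by δ(·,p) → {1} and {3}.
The partition is now stable with 4 blocks: {1} | {4} | {2} | {3}.

4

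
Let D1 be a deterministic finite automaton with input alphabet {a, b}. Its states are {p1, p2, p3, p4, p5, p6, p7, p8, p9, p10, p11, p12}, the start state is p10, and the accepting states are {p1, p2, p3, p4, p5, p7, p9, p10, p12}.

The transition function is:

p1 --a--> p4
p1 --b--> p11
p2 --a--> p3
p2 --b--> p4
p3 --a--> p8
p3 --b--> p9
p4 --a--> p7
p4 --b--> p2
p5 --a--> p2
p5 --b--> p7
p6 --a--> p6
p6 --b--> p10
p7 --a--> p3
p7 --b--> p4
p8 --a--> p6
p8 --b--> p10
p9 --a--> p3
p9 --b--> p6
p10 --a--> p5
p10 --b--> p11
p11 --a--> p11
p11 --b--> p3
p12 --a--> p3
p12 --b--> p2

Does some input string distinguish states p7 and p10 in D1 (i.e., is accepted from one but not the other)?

Yes

Reachable states from the start: {p2,p3,p4,p5,p6,p7,p8,p9,p10,p11}. Unreachable: {p1,p12} — drop them.
P0 = {p2,p3,p4,p5,p7,p9,p10} | {p6,p8,p11}.
Refine {p2,p3,p4,p5,p7,p9,p10} on symbol a: members go to different blocks, giving {p2,p4,p5,p7,p9,p10} and {p3}.
Split {p2,p4,p5,p7,p9,p10} by δ(·,a) → {p2,p7,p9} and {p4,p5,p10}.
On input b, block {p2,p7,p9} splits into {p2,p7} and {p9}.
On input b, block {p6,p8,p11} splits into {p6,p8} and {p11}.
Split {p4,p5,p10} by δ(·,a) → {p4,p5} and {p10}.
The partition is now stable with 7 blocks: {p2,p7} | {p6,p8} | {p3} | {p4,p5} | {p9} | {p11} | {p10}.
p7 and p10 end up in different blocks, so they are distinguishable. For instance, the string 'b' is accepted from only p7.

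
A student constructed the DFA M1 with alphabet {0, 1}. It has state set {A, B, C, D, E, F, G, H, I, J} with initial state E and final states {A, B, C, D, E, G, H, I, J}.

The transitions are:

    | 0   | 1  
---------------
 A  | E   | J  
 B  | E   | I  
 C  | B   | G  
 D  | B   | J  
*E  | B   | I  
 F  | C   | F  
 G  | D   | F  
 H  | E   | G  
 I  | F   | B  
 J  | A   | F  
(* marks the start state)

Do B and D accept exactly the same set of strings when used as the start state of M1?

First remove the unreachable states {H}; 9 states remain.
P0 = {A,B,C,D,E,G,I,J} | {F}.
Split {A,B,C,D,E,G,I,J} by δ(·,0) → {A,B,C,D,E,G,J} and {I}.
Split {A,B,C,D,E,G,J} by δ(·,1) → {A,C,D} and {B,E} and {G,J}.
Stable partition: {A,C,D} | {F} | {I} | {B,E} | {G,J} — 5 equivalence classes.
B and D end up in different blocks, so they are distinguishable. For instance, the string '10' is accepted from only D.

No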